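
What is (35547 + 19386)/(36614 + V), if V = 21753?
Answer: 54933/58367 ≈ 0.94116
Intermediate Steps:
(35547 + 19386)/(36614 + V) = (35547 + 19386)/(36614 + 21753) = 54933/58367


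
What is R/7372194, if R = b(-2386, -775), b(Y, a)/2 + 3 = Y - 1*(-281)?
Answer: -2108/3686097 ≈ -0.00057188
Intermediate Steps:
b(Y, a) = 556 + 2*Y (b(Y, a) = -6 + 2*(Y - 1*(-281)) = -6 + 2*(Y + 281) = -6 + 2*(281 + Y) = -6 + (562 + 2*Y) = 556 + 2*Y)
R = -4216 (R = 556 + 2*(-2386) = 556 - 4772 = -4216)
R/7372194 = -4216/7372194 = -4216*1/7372194 = -2108/3686097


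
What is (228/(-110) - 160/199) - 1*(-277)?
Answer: 3000279/10945 ≈ 274.12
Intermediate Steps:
(228/(-110) - 160/199) - 1*(-277) = (228*(-1/110) - 160*1/199) + 277 = (-114/55 - 160/199) + 277 = -31486/10945 + 277 = 3000279/10945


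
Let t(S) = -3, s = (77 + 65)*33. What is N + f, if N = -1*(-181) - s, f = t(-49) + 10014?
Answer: 5506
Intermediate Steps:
s = 4686 (s = 142*33 = 4686)
f = 10011 (f = -3 + 10014 = 10011)
N = -4505 (N = -1*(-181) - 1*4686 = 181 - 4686 = -4505)
N + f = -4505 + 10011 = 5506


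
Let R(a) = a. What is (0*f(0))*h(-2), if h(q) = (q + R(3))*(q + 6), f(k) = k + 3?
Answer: 0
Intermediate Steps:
f(k) = 3 + k
h(q) = (3 + q)*(6 + q) (h(q) = (q + 3)*(q + 6) = (3 + q)*(6 + q))
(0*f(0))*h(-2) = (0*(3 + 0))*(18 + (-2)**2 + 9*(-2)) = (0*3)*(18 + 4 - 18) = 0*4 = 0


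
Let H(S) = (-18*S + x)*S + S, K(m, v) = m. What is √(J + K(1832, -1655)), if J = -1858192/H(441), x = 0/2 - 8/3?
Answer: 2*√114624355343694/500199 ≈ 42.808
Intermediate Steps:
x = -8/3 (x = 0*(½) - 8*⅓ = 0 - 8/3 = -8/3 ≈ -2.6667)
H(S) = S + S*(-8/3 - 18*S) (H(S) = (-18*S - 8/3)*S + S = (-8/3 - 18*S)*S + S = S*(-8/3 - 18*S) + S = S + S*(-8/3 - 18*S))
J = 265456/500199 (J = -1858192*(-1/(147*(5 + 54*441))) = -1858192*(-1/(147*(5 + 23814))) = -1858192/((-⅓*441*23819)) = -1858192/(-3501393) = -1858192*(-1/3501393) = 265456/500199 ≈ 0.53070)
√(J + K(1832, -1655)) = √(265456/500199 + 1832) = √(916630024/500199) = 2*√114624355343694/500199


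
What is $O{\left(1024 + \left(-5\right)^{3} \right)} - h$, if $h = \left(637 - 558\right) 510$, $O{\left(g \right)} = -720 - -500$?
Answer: $-40510$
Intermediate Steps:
$O{\left(g \right)} = -220$ ($O{\left(g \right)} = -720 + 500 = -220$)
$h = 40290$ ($h = 79 \cdot 510 = 40290$)
$O{\left(1024 + \left(-5\right)^{3} \right)} - h = -220 - 40290 = -40510$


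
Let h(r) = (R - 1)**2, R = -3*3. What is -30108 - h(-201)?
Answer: -30208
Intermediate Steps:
R = -9
h(r) = 100 (h(r) = (-9 - 1)**2 = (-10)**2 = 100)
-30108 - h(-201) = -30108 - 1*100 = -30108 - 100 = -30208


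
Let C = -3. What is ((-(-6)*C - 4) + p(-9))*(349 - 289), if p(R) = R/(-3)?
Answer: -1140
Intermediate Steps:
p(R) = -R/3 (p(R) = R*(-⅓) = -R/3)
((-(-6)*C - 4) + p(-9))*(349 - 289) = ((-(-6)*(-3) - 4) - ⅓*(-9))*(349 - 289) = ((-6*3 - 4) + 3)*60 = ((-18 - 4) + 3)*60 = (-22 + 3)*60 = -19*60 = -1140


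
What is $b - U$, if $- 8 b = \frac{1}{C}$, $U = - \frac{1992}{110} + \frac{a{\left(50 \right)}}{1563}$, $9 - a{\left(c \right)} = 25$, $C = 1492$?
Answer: $\frac{18591761843}{1026078240} \approx 18.119$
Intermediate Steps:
$a{\left(c \right)} = -16$ ($a{\left(c \right)} = 9 - 25 = -16$)
$U = - \frac{1557628}{85965}$ ($U = - \frac{1992}{110} - \frac{16}{1563} = \left(-1992\right) \frac{1}{110} - \frac{16}{1563} = - \frac{996}{55} - \frac{16}{1563} = - \frac{1557628}{85965} \approx -18.119$)
$b = - \frac{1}{11936}$ ($b = - \frac{1}{8 \cdot 1492} = \left(- \frac{1}{8}\right) \frac{1}{1492} = - \frac{1}{11936} \approx -8.378 \cdot 10^{-5}$)
$b - U = - \frac{1}{11936} - - \frac{1557628}{85965} = - \frac{1}{11936} + \frac{1557628}{85965} = \frac{18591761843}{1026078240}$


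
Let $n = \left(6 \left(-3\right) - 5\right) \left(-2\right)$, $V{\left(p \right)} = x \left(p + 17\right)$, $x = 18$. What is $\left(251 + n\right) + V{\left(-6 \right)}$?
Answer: $495$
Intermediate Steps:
$V{\left(p \right)} = 306 + 18 p$ ($V{\left(p \right)} = 18 \left(p + 17\right) = 18 \left(17 + p\right) = 306 + 18 p$)
$n = 46$ ($n = \left(-18 - 5\right) \left(-2\right) = \left(-23\right) \left(-2\right) = 46$)
$\left(251 + n\right) + V{\left(-6 \right)} = \left(251 + 46\right) + \left(306 + 18 \left(-6\right)\right) = 297 + \left(306 - 108\right) = 297 + 198 = 495$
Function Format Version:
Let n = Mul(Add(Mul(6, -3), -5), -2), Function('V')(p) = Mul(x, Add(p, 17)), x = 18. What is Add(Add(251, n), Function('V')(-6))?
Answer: 495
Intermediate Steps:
Function('V')(p) = Add(306, Mul(18, p)) (Function('V')(p) = Mul(18, Add(p, 17)) = Mul(18, Add(17, p)) = Add(306, Mul(18, p)))
n = 46 (n = Mul(Add(-18, -5), -2) = Mul(-23, -2) = 46)
Add(Add(251, n), Function('V')(-6)) = Add(Add(251, 46), Add(306, Mul(18, -6))) = Add(297, Add(306, -108)) = Add(297, 198) = 495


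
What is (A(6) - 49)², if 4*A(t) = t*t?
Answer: 1600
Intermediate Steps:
A(t) = t²/4 (A(t) = (t*t)/4 = t²/4)
(A(6) - 49)² = ((¼)*6² - 49)² = ((¼)*36 - 49)² = (9 - 49)² = (-40)² = 1600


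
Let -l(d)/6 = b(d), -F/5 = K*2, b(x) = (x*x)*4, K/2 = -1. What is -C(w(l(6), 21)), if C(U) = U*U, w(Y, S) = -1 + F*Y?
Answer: -298632961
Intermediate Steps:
K = -2 (K = 2*(-1) = -2)
b(x) = 4*x² (b(x) = x²*4 = 4*x²)
F = 20 (F = -(-10)*2 = -5*(-4) = 20)
l(d) = -24*d²
w(Y, S) = -1 + 20*Y
C(U) = U²
-C(w(l(6), 21)) = -(-1 + 20*(-24*6²))² = -(-1 + 20*(-24*36))² = -(-1 + 20*(-864))² = -(-1 - 17280)² = -1*(-17281)² = -1*298632961 = -298632961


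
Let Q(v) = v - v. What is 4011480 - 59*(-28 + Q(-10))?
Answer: 4013132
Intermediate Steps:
Q(v) = 0
4011480 - 59*(-28 + Q(-10)) = 4011480 - 59*(-28 + 0) = 4011480 - 59*(-28) = 4011480 + 1652 = 4013132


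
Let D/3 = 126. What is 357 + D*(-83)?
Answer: -31017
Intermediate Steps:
D = 378 (D = 3*126 = 378)
357 + D*(-83) = 357 + 378*(-83) = 357 - 31374 = -31017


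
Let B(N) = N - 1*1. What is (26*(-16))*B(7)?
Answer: -2496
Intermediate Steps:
B(N) = -1 + N (B(N) = N - 1 = -1 + N)
(26*(-16))*B(7) = (26*(-16))*(-1 + 7) = -416*6 = -2496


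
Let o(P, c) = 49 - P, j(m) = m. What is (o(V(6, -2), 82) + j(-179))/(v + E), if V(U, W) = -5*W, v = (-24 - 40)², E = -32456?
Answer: 7/1418 ≈ 0.0049365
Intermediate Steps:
v = 4096 (v = (-64)² = 4096)
(o(V(6, -2), 82) + j(-179))/(v + E) = ((49 - (-5)*(-2)) - 179)/(4096 - 32456) = ((49 - 1*10) - 179)/(-28360) = ((49 - 10) - 179)*(-1/28360) = (39 - 179)*(-1/28360) = -140*(-1/28360) = 7/1418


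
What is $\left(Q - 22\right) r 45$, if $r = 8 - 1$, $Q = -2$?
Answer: $-7560$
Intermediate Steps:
$r = 7$
$\left(Q - 22\right) r 45 = \left(-2 - 22\right) 7 \cdot 45 = \left(-24\right) 7 \cdot 45 = \left(-168\right) 45 = -7560$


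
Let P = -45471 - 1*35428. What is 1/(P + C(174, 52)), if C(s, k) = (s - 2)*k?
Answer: -1/71955 ≈ -1.3898e-5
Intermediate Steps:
C(s, k) = k*(-2 + s) (C(s, k) = (-2 + s)*k = k*(-2 + s))
P = -80899 (P = -45471 - 35428 = -80899)
1/(P + C(174, 52)) = 1/(-80899 + 52*(-2 + 174)) = 1/(-80899 + 52*172) = 1/(-80899 + 8944) = 1/(-71955) = -1/71955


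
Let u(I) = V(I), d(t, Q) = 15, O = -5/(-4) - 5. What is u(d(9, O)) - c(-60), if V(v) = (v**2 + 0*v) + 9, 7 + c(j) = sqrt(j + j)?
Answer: 241 - 2*I*sqrt(30) ≈ 241.0 - 10.954*I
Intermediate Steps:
c(j) = -7 + sqrt(2)*sqrt(j) (c(j) = -7 + sqrt(j + j) = -7 + sqrt(2*j) = -7 + sqrt(2)*sqrt(j))
V(v) = 9 + v**2 (V(v) = (v**2 + 0) + 9 = v**2 + 9 = 9 + v**2)
O = -15/4 (O = -5*(-1/4) - 5 = 5/4 - 5 = -15/4 ≈ -3.7500)
u(I) = 9 + I**2
u(d(9, O)) - c(-60) = (9 + 15**2) - (-7 + sqrt(2)*sqrt(-60)) = (9 + 225) - (-7 + sqrt(2)*(2*I*sqrt(15))) = 234 - (-7 + 2*I*sqrt(30)) = 234 + (7 - 2*I*sqrt(30)) = 241 - 2*I*sqrt(30)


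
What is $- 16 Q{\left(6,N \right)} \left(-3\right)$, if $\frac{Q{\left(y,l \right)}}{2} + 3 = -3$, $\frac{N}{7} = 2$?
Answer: $-576$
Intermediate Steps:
$N = 14$ ($N = 7 \cdot 2 = 14$)
$Q{\left(y,l \right)} = -12$ ($Q{\left(y,l \right)} = -6 + 2 \left(-3\right) = -6 - 6 = -12$)
$- 16 Q{\left(6,N \right)} \left(-3\right) = \left(-16\right) \left(-12\right) \left(-3\right) = 192 \left(-3\right) = -576$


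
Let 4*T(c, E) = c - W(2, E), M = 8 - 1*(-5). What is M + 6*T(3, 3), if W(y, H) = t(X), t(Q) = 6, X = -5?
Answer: 17/2 ≈ 8.5000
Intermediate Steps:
W(y, H) = 6
M = 13 (M = 8 + 5 = 13)
T(c, E) = -3/2 + c/4 (T(c, E) = (c - 1*6)/4 = (c - 6)/4 = (-6 + c)/4 = -3/2 + c/4)
M + 6*T(3, 3) = 13 + 6*(-3/2 + (¼)*3) = 13 + 6*(-3/2 + ¾) = 13 + 6*(-¾) = 13 - 9/2 = 17/2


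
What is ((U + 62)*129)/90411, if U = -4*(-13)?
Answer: 4902/30137 ≈ 0.16266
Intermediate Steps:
U = 52
((U + 62)*129)/90411 = ((52 + 62)*129)/90411 = (114*129)*(1/90411) = 14706*(1/90411) = 4902/30137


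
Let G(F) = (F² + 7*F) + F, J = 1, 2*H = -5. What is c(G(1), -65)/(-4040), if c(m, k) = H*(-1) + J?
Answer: -7/8080 ≈ -0.00086634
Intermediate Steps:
H = -5/2 (H = (½)*(-5) = -5/2 ≈ -2.5000)
G(F) = F² + 8*F
c(m, k) = 7/2 (c(m, k) = -5/2*(-1) + 1 = 5/2 + 1 = 7/2)
c(G(1), -65)/(-4040) = (7/2)/(-4040) = (7/2)*(-1/4040) = -7/8080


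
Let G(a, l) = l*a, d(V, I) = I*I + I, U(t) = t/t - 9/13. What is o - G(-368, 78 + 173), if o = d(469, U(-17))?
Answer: 15610260/169 ≈ 92368.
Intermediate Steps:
U(t) = 4/13 (U(t) = 1 - 9*1/13 = 1 - 9/13 = 4/13)
d(V, I) = I + I² (d(V, I) = I² + I = I + I²)
G(a, l) = a*l
o = 68/169 (o = 4*(1 + 4/13)/13 = (4/13)*(17/13) = 68/169 ≈ 0.40237)
o - G(-368, 78 + 173) = 68/169 - (-368)*(78 + 173) = 68/169 - (-368)*251 = 68/169 - 1*(-92368) = 68/169 + 92368 = 15610260/169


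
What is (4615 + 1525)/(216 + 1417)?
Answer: 6140/1633 ≈ 3.7600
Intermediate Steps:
(4615 + 1525)/(216 + 1417) = 6140/1633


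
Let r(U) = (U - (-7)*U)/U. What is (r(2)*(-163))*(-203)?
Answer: 264712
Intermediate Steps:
r(U) = 8 (r(U) = (U + 7*U)/U = (8*U)/U = 8)
(r(2)*(-163))*(-203) = (8*(-163))*(-203) = -1304*(-203) = 264712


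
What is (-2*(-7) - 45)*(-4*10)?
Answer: 1240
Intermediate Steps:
(-2*(-7) - 45)*(-4*10) = (14 - 45)*(-40) = -31*(-40) = 1240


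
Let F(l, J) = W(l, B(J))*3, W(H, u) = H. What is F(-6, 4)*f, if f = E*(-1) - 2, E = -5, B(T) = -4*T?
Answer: -54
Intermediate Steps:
F(l, J) = 3*l (F(l, J) = l*3 = 3*l)
f = 3 (f = -5*(-1) - 2 = 5 - 2 = 3)
F(-6, 4)*f = (3*(-6))*3 = -18*3 = -54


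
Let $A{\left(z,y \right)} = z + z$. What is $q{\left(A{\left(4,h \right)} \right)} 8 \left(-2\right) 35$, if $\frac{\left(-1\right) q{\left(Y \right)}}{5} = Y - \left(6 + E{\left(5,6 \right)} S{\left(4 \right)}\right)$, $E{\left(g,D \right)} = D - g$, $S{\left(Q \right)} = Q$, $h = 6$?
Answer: $-5600$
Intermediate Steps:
$A{\left(z,y \right)} = 2 z$
$q{\left(Y \right)} = 50 - 5 Y$ ($q{\left(Y \right)} = - 5 \left(Y - \left(6 + \left(6 - 5\right) 4\right)\right) = - 5 \left(Y - \left(6 + 1 \cdot 4\right)\right) = - 5 \left(Y - \left(6 + 4\right)\right) = - 5 \left(Y - 10\right) = - 5 \left(-10 + Y\right) = 50 - 5 Y$)
$q{\left(A{\left(4,h \right)} \right)} 8 \left(-2\right) 35 = \left(50 - 5 \cdot 2 \cdot 4\right) 8 \left(-2\right) 35 = \left(50 - 40\right) \left(-16\right) 35 = 10 \left(-16\right) 35 = \left(-160\right) 35 = -5600$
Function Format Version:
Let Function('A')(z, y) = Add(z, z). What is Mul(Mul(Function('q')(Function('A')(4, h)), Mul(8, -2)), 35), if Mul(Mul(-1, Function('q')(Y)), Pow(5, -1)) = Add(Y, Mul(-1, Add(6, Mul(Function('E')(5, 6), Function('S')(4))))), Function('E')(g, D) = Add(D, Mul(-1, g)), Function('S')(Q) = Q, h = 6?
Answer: -5600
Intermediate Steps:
Function('A')(z, y) = Mul(2, z)
Function('q')(Y) = Add(50, Mul(-5, Y)) (Function('q')(Y) = Mul(-5, Add(Y, Mul(-1, Add(6, Mul(Add(6, Mul(-1, 5)), 4))))) = Mul(-5, Add(Y, Mul(-1, Add(6, Mul(Add(6, -5), 4))))) = Mul(-5, Add(Y, Mul(-1, Add(6, Mul(1, 4))))) = Mul(-5, Add(Y, Mul(-1, Add(6, 4)))) = Mul(-5, Add(Y, Mul(-1, 10))) = Mul(-5, Add(Y, -10)) = Mul(-5, Add(-10, Y)) = Add(50, Mul(-5, Y)))
Mul(Mul(Function('q')(Function('A')(4, h)), Mul(8, -2)), 35) = Mul(Mul(Add(50, Mul(-5, Mul(2, 4))), Mul(8, -2)), 35) = Mul(Mul(Add(50, Mul(-5, 8)), -16), 35) = Mul(Mul(Add(50, -40), -16), 35) = Mul(Mul(10, -16), 35) = Mul(-160, 35) = -5600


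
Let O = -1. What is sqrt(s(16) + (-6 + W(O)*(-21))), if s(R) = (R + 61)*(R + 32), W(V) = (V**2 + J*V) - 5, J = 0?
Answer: sqrt(3774) ≈ 61.433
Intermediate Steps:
W(V) = -5 + V**2 (W(V) = (V**2 + 0*V) - 5 = (V**2 + 0) - 5 = V**2 - 5 = -5 + V**2)
s(R) = (32 + R)*(61 + R) (s(R) = (61 + R)*(32 + R) = (32 + R)*(61 + R))
sqrt(s(16) + (-6 + W(O)*(-21))) = sqrt((1952 + 16**2 + 93*16) + (-6 + (-5 + (-1)**2)*(-21))) = sqrt((1952 + 256 + 1488) + (-6 + (-5 + 1)*(-21))) = sqrt(3696 + (-6 - 4*(-21))) = sqrt(3696 + (-6 + 84)) = sqrt(3696 + 78) = sqrt(3774)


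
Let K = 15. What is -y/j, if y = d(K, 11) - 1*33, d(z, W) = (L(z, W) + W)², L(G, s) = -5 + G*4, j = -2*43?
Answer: 4323/86 ≈ 50.267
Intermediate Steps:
j = -86
L(G, s) = -5 + 4*G
d(z, W) = (-5 + W + 4*z)² (d(z, W) = ((-5 + 4*z) + W)² = (-5 + W + 4*z)²)
y = 4323 (y = (-5 + 11 + 4*15)² - 1*33 = (-5 + 11 + 60)² - 33 = 66² - 33 = 4356 - 33 = 4323)
-y/j = -4323/(-86) = -4323*(-1)/86 = -1*(-4323/86) = 4323/86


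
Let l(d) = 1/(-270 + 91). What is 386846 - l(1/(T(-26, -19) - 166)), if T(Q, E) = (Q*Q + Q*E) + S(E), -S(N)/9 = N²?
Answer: 69245435/179 ≈ 3.8685e+5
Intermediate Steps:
S(N) = -9*N²
T(Q, E) = Q² - 9*E² + E*Q (T(Q, E) = (Q*Q + Q*E) - 9*E² = (Q² + E*Q) - 9*E² = Q² - 9*E² + E*Q)
l(d) = -1/179 (l(d) = 1/(-179) = -1/179)
386846 - l(1/(T(-26, -19) - 166)) = 386846 - 1*(-1/179) = 386846 + 1/179 = 69245435/179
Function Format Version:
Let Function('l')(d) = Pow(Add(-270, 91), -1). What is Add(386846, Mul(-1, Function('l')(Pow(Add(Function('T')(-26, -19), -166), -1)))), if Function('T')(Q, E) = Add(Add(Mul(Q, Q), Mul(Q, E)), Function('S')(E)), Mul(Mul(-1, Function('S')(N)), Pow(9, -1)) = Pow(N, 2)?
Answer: Rational(69245435, 179) ≈ 3.8685e+5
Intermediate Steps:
Function('S')(N) = Mul(-9, Pow(N, 2))
Function('T')(Q, E) = Add(Pow(Q, 2), Mul(-9, Pow(E, 2)), Mul(E, Q)) (Function('T')(Q, E) = Add(Add(Mul(Q, Q), Mul(Q, E)), Mul(-9, Pow(E, 2))) = Add(Add(Pow(Q, 2), Mul(E, Q)), Mul(-9, Pow(E, 2))) = Add(Pow(Q, 2), Mul(-9, Pow(E, 2)), Mul(E, Q)))
Function('l')(d) = Rational(-1, 179) (Function('l')(d) = Pow(-179, -1) = Rational(-1, 179))
Add(386846, Mul(-1, Function('l')(Pow(Add(Function('T')(-26, -19), -166), -1)))) = Add(386846, Mul(-1, Rational(-1, 179))) = Add(386846, Rational(1, 179)) = Rational(69245435, 179)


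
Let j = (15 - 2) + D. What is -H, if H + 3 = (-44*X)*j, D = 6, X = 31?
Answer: 25919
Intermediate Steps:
j = 19 (j = (15 - 2) + 6 = 13 + 6 = 19)
H = -25919 (H = -3 - 44*31*19 = -3 - 1364*19 = -3 - 25916 = -25919)
-H = -1*(-25919) = 25919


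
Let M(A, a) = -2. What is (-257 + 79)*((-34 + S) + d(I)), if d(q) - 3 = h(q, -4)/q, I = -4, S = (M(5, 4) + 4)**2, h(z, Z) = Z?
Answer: 4628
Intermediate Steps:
S = 4 (S = (-2 + 4)**2 = 2**2 = 4)
d(q) = 3 - 4/q
(-257 + 79)*((-34 + S) + d(I)) = (-257 + 79)*((-34 + 4) + (3 - 4/(-4))) = -178*(-30 + (3 - 4*(-1/4))) = -178*(-30 + (3 + 1)) = -178*(-30 + 4) = -178*(-26) = 4628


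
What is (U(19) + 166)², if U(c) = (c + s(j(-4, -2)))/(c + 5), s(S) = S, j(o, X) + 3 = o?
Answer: 110889/4 ≈ 27722.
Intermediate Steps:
j(o, X) = -3 + o
U(c) = (-7 + c)/(5 + c) (U(c) = (c + (-3 - 4))/(c + 5) = (c - 7)/(5 + c) = (-7 + c)/(5 + c))
(U(19) + 166)² = ((-7 + 19)/(5 + 19) + 166)² = (12/24 + 166)² = ((1/24)*12 + 166)² = (½ + 166)² = (333/2)² = 110889/4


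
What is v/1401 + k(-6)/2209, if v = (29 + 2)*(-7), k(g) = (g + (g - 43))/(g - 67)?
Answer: -34915714/225921057 ≈ -0.15455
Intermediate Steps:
k(g) = (-43 + 2*g)/(-67 + g) (k(g) = (g + (-43 + g))/(-67 + g) = (-43 + 2*g)/(-67 + g))
v = -217 (v = 31*(-7) = -217)
v/1401 + k(-6)/2209 = -217/1401 + ((-43 + 2*(-6))/(-67 - 6))/2209 = -217*1/1401 + ((-43 - 12)/(-73))*(1/2209) = -217/1401 - 1/73*(-55)*(1/2209) = -217/1401 + (55/73)*(1/2209) = -217/1401 + 55/161257 = -34915714/225921057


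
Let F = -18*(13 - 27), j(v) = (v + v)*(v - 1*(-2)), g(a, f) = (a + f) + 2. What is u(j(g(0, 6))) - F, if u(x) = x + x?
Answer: 68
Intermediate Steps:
g(a, f) = 2 + a + f
j(v) = 2*v*(2 + v) (j(v) = (2*v)*(v + 2) = (2*v)*(2 + v) = 2*v*(2 + v))
F = 252 (F = -18*(-14) = 252)
u(x) = 2*x
u(j(g(0, 6))) - F = 2*(2*(2 + 0 + 6)*(2 + (2 + 0 + 6))) - 1*252 = 2*(2*8*(2 + 8)) - 252 = 2*(2*8*10) - 252 = 2*160 - 252 = 320 - 252 = 68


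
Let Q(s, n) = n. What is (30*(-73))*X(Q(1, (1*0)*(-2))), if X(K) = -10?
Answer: 21900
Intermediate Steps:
(30*(-73))*X(Q(1, (1*0)*(-2))) = (30*(-73))*(-10) = -2190*(-10) = 21900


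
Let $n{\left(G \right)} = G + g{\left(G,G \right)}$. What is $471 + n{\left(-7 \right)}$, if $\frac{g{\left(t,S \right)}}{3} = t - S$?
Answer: $464$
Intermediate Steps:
$g{\left(t,S \right)} = - 3 S + 3 t$ ($g{\left(t,S \right)} = 3 \left(t - S\right) = - 3 S + 3 t$)
$n{\left(G \right)} = G$ ($n{\left(G \right)} = G + \left(- 3 G + 3 G\right) = G + 0 = G$)
$471 + n{\left(-7 \right)} = 471 - 7 = 464$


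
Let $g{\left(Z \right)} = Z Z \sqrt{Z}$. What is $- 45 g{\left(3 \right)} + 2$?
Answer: $2 - 405 \sqrt{3} \approx -699.48$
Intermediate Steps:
$g{\left(Z \right)} = Z^{\frac{5}{2}}$ ($g{\left(Z \right)} = Z^{2} \sqrt{Z} = Z^{\frac{5}{2}}$)
$- 45 g{\left(3 \right)} + 2 = - 45 \cdot 3^{\frac{5}{2}} + 2 = - 45 \cdot 9 \sqrt{3} + 2 = - 405 \sqrt{3} + 2 = 2 - 405 \sqrt{3}$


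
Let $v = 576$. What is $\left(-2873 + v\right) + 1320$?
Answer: $-977$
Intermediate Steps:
$\left(-2873 + v\right) + 1320 = \left(-2873 + 576\right) + 1320 = -2297 + 1320 = -977$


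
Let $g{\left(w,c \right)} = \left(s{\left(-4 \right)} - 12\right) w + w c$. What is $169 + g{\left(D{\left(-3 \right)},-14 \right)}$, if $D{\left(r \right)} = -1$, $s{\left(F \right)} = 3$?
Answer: $192$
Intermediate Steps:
$g{\left(w,c \right)} = - 9 w + c w$ ($g{\left(w,c \right)} = \left(3 - 12\right) w + w c = \left(3 - 12\right) w + c w = - 9 w + c w$)
$169 + g{\left(D{\left(-3 \right)},-14 \right)} = 169 - \left(-9 - 14\right) = 169 - -23 = 169 + 23 = 192$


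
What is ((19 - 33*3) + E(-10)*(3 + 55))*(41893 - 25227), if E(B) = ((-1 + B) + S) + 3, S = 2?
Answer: -7133048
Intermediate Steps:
E(B) = 4 + B (E(B) = ((-1 + B) + 2) + 3 = (1 + B) + 3 = 4 + B)
((19 - 33*3) + E(-10)*(3 + 55))*(41893 - 25227) = ((19 - 33*3) + (4 - 10)*(3 + 55))*(41893 - 25227) = ((19 - 99) - 6*58)*16666 = (-80 - 348)*16666 = -428*16666 = -7133048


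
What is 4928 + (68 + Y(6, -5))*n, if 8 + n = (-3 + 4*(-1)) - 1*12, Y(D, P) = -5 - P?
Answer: 3092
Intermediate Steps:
n = -27 (n = -8 + ((-3 + 4*(-1)) - 1*12) = -8 + ((-3 - 4) - 12) = -8 + (-7 - 12) = -8 - 19 = -27)
4928 + (68 + Y(6, -5))*n = 4928 + (68 + (-5 - 1*(-5)))*(-27) = 4928 + (68 + (-5 + 5))*(-27) = 4928 + (68 + 0)*(-27) = 4928 + 68*(-27) = 4928 - 1836 = 3092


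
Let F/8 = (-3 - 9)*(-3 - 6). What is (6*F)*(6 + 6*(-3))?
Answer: -62208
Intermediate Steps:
F = 864 (F = 8*((-3 - 9)*(-3 - 6)) = 8*(-12*(-9)) = 8*108 = 864)
(6*F)*(6 + 6*(-3)) = (6*864)*(6 + 6*(-3)) = 5184*(6 - 18) = 5184*(-12) = -62208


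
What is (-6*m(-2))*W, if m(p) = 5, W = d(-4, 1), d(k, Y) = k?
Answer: 120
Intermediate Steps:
W = -4
(-6*m(-2))*W = -6*5*(-4) = -30*(-4) = 120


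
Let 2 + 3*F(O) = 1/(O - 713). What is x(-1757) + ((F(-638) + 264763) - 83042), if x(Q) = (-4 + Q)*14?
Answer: 212196616/1351 ≈ 1.5707e+5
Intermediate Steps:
F(O) = -⅔ + 1/(3*(-713 + O)) (F(O) = -⅔ + 1/(3*(O - 713)) = -⅔ + 1/(3*(-713 + O)))
x(Q) = -56 + 14*Q
x(-1757) + ((F(-638) + 264763) - 83042) = (-56 + 14*(-1757)) + (((1427 - 2*(-638))/(3*(-713 - 638)) + 264763) - 83042) = (-56 - 24598) + (((⅓)*(1427 + 1276)/(-1351) + 264763) - 83042) = -24654 + (((⅓)*(-1/1351)*2703 + 264763) - 83042) = -24654 + ((-901/1351 + 264763) - 83042) = -24654 + (357693912/1351 - 83042) = -24654 + 245504170/1351 = 212196616/1351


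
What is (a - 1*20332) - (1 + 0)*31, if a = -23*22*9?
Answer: -24917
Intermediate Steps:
a = -4554 (a = -506*9 = -4554)
(a - 1*20332) - (1 + 0)*31 = (-4554 - 1*20332) - (1 + 0)*31 = (-4554 - 20332) - 31 = -24886 - 1*31 = -24886 - 31 = -24917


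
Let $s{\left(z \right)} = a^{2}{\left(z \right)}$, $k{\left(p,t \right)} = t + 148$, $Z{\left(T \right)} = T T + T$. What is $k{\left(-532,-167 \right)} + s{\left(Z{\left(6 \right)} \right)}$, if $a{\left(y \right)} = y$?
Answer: $1745$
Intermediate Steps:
$Z{\left(T \right)} = T + T^{2}$ ($Z{\left(T \right)} = T^{2} + T = T + T^{2}$)
$k{\left(p,t \right)} = 148 + t$
$s{\left(z \right)} = z^{2}$
$k{\left(-532,-167 \right)} + s{\left(Z{\left(6 \right)} \right)} = \left(148 - 167\right) + \left(6 \left(1 + 6\right)\right)^{2} = -19 + \left(6 \cdot 7\right)^{2} = -19 + 42^{2} = -19 + 1764 = 1745$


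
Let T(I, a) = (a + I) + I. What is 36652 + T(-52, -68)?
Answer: 36480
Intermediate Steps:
T(I, a) = a + 2*I (T(I, a) = (I + a) + I = a + 2*I)
36652 + T(-52, -68) = 36652 + (-68 + 2*(-52)) = 36652 + (-68 - 104) = 36652 - 172 = 36480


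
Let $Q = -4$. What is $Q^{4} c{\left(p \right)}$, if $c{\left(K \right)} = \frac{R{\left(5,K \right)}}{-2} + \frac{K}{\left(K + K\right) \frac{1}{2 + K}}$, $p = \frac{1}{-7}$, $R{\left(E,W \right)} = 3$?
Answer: $- \frac{1024}{7} \approx -146.29$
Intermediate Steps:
$p = - \frac{1}{7} \approx -0.14286$
$c{\left(K \right)} = - \frac{1}{2} + \frac{K}{2}$ ($c{\left(K \right)} = \frac{3}{-2} + \frac{K}{\left(K + K\right) \frac{1}{2 + K}} = 3 \left(- \frac{1}{2}\right) + \frac{K}{2 K \frac{1}{2 + K}} = - \frac{3}{2} + \frac{K}{2 K \frac{1}{2 + K}} = - \frac{3}{2} + K \frac{2 + K}{2 K} = - \frac{3}{2} + \left(1 + \frac{K}{2}\right) = - \frac{1}{2} + \frac{K}{2}$)
$Q^{4} c{\left(p \right)} = \left(-4\right)^{4} \left(- \frac{1}{2} + \frac{1}{2} \left(- \frac{1}{7}\right)\right) = 256 \left(- \frac{1}{2} - \frac{1}{14}\right) = 256 \left(- \frac{4}{7}\right) = - \frac{1024}{7}$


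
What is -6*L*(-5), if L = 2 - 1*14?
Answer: -360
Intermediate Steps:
L = -12 (L = 2 - 14 = -12)
-6*L*(-5) = -6*(-12)*(-5) = 72*(-5) = -360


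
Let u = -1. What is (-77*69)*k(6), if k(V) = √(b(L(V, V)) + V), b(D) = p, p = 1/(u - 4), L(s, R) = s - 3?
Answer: -5313*√145/5 ≈ -12795.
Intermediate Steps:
L(s, R) = -3 + s
p = -⅕ (p = 1/(-1 - 4) = 1/(-5) = -⅕ ≈ -0.20000)
b(D) = -⅕
k(V) = √(-⅕ + V)
(-77*69)*k(6) = (-77*69)*(√(-5 + 25*6)/5) = -5313*√(-5 + 150)/5 = -5313*√145/5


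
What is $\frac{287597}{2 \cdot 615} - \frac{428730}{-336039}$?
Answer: $\frac{32390382061}{137775990} \approx 235.09$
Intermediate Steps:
$\frac{287597}{2 \cdot 615} - \frac{428730}{-336039} = \frac{287597}{1230} - - \frac{142910}{112013} = 287597 \cdot \frac{1}{1230} + \frac{142910}{112013} = \frac{287597}{1230} + \frac{142910}{112013} = \frac{32390382061}{137775990}$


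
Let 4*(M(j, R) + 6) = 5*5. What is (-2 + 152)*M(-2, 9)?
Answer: 75/2 ≈ 37.500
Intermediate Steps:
M(j, R) = ¼ (M(j, R) = -6 + (5*5)/4 = -6 + (¼)*25 = -6 + 25/4 = ¼)
(-2 + 152)*M(-2, 9) = (-2 + 152)*(¼) = 150*(¼) = 75/2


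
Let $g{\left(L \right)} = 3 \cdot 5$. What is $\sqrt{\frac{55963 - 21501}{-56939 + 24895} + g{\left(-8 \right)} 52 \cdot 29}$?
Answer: $\frac{\sqrt{5806379352998}}{16022} \approx 150.4$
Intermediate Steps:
$g{\left(L \right)} = 15$
$\sqrt{\frac{55963 - 21501}{-56939 + 24895} + g{\left(-8 \right)} 52 \cdot 29} = \sqrt{\frac{55963 - 21501}{-56939 + 24895} + 15 \cdot 52 \cdot 29} = \sqrt{\frac{34462}{-32044} + 780 \cdot 29} = \sqrt{34462 \left(- \frac{1}{32044}\right) + 22620} = \sqrt{- \frac{17231}{16022} + 22620} = \sqrt{\frac{362400409}{16022}} = \frac{\sqrt{5806379352998}}{16022}$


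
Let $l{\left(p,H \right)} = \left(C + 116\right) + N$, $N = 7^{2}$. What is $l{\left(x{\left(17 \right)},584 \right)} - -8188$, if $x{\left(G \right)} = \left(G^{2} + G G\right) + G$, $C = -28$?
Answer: $8325$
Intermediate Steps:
$N = 49$
$x{\left(G \right)} = G + 2 G^{2}$ ($x{\left(G \right)} = \left(G^{2} + G^{2}\right) + G = 2 G^{2} + G = G + 2 G^{2}$)
$l{\left(p,H \right)} = 137$ ($l{\left(p,H \right)} = \left(-28 + 116\right) + 49 = 88 + 49 = 137$)
$l{\left(x{\left(17 \right)},584 \right)} - -8188 = 137 - -8188 = 137 + 8188 = 8325$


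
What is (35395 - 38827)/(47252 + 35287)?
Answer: -1144/27513 ≈ -0.041580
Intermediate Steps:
(35395 - 38827)/(47252 + 35287) = -3432/82539 = -3432*1/82539 = -1144/27513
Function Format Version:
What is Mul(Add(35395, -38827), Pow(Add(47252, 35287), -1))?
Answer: Rational(-1144, 27513) ≈ -0.041580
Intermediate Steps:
Mul(Add(35395, -38827), Pow(Add(47252, 35287), -1)) = Mul(-3432, Pow(82539, -1)) = Mul(-3432, Rational(1, 82539)) = Rational(-1144, 27513)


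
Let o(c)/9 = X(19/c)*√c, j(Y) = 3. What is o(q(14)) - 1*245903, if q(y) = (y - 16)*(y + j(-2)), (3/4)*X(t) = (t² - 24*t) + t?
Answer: -245903 + 45657*I*√34/289 ≈ -2.459e+5 + 921.19*I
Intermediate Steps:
X(t) = -92*t/3 + 4*t²/3 (X(t) = 4*((t² - 24*t) + t)/3 = 4*(t² - 23*t)/3 = -92*t/3 + 4*t²/3)
q(y) = (-16 + y)*(3 + y) (q(y) = (y - 16)*(y + 3) = (-16 + y)*(3 + y))
o(c) = 228*(-23 + 19/c)/√c (o(c) = 9*((4*(19/c)*(-23 + 19/c)/3)*√c) = 9*((76*(-23 + 19/c)/(3*c))*√c) = 9*(76*(-23 + 19/c)/(3*√c)) = 228*(-23 + 19/c)/√c)
o(q(14)) - 1*245903 = 228*(19 - 23*(-48 + 14² - 13*14))/(-48 + 14² - 13*14)^(3/2) - 1*245903 = 228*(19 - 23*(-48 + 196 - 182))/(-48 + 196 - 182)^(3/2) - 245903 = 228*(19 - 23*(-34))/(-34)^(3/2) - 245903 = 228*(I*√34/1156)*(19 + 782) - 245903 = 228*(I*√34/1156)*801 - 245903 = 45657*I*√34/289 - 245903 = -245903 + 45657*I*√34/289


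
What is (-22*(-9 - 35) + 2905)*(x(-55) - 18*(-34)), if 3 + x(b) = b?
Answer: 2145642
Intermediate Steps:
x(b) = -3 + b
(-22*(-9 - 35) + 2905)*(x(-55) - 18*(-34)) = (-22*(-9 - 35) + 2905)*((-3 - 55) - 18*(-34)) = (-22*(-44) + 2905)*(-58 + 612) = (968 + 2905)*554 = 3873*554 = 2145642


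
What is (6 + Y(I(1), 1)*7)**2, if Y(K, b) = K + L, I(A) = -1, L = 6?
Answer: 1681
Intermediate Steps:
Y(K, b) = 6 + K (Y(K, b) = K + 6 = 6 + K)
(6 + Y(I(1), 1)*7)**2 = (6 + (6 - 1)*7)**2 = (6 + 5*7)**2 = (6 + 35)**2 = 41**2 = 1681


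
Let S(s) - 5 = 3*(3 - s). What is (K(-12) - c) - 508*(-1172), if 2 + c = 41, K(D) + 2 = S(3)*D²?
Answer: 596055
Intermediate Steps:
S(s) = 14 - 3*s (S(s) = 5 + 3*(3 - s) = 5 + (9 - 3*s) = 14 - 3*s)
K(D) = -2 + 5*D² (K(D) = -2 + (14 - 3*3)*D² = -2 + (14 - 9)*D² = -2 + 5*D²)
c = 39 (c = -2 + 41 = 39)
(K(-12) - c) - 508*(-1172) = ((-2 + 5*(-12)²) - 1*39) - 508*(-1172) = ((-2 + 5*144) - 39) + 595376 = ((-2 + 720) - 39) + 595376 = (718 - 39) + 595376 = 679 + 595376 = 596055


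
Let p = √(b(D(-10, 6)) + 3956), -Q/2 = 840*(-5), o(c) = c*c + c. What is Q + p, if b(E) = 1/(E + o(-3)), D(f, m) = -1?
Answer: 8400 + √98905/5 ≈ 8462.9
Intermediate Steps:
o(c) = c + c² (o(c) = c² + c = c + c²)
b(E) = 1/(6 + E) (b(E) = 1/(E - 3*(1 - 3)) = 1/(E - 3*(-2)) = 1/(E + 6) = 1/(6 + E))
Q = 8400 (Q = -1680*(-5) = -2*(-4200) = 8400)
p = √98905/5 (p = √(1/(6 - 1) + 3956) = √(1/5 + 3956) = √(⅕ + 3956) = √(19781/5) = √98905/5 ≈ 62.898)
Q + p = 8400 + √98905/5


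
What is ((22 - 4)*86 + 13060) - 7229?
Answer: 7379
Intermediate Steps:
((22 - 4)*86 + 13060) - 7229 = (18*86 + 13060) - 7229 = (1548 + 13060) - 7229 = 14608 - 7229 = 7379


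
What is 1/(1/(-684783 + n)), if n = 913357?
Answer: 228574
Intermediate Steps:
1/(1/(-684783 + n)) = 1/(1/(-684783 + 913357)) = 1/(1/228574) = 228574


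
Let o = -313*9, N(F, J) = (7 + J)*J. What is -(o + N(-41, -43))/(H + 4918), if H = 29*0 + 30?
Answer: 1269/4948 ≈ 0.25647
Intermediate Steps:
N(F, J) = J*(7 + J)
o = -2817
H = 30 (H = 0 + 30 = 30)
-(o + N(-41, -43))/(H + 4918) = -(-2817 - 43*(7 - 43))/(30 + 4918) = -(-2817 - 43*(-36))/4948 = -(-2817 + 1548)/4948 = -(-1269)/4948 = -1*(-1269/4948) = 1269/4948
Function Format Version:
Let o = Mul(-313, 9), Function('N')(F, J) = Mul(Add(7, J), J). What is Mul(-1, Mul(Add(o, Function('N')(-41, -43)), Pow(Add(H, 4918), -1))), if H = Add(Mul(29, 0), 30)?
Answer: Rational(1269, 4948) ≈ 0.25647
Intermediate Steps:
Function('N')(F, J) = Mul(J, Add(7, J))
o = -2817
H = 30 (H = Add(0, 30) = 30)
Mul(-1, Mul(Add(o, Function('N')(-41, -43)), Pow(Add(H, 4918), -1))) = Mul(-1, Mul(Add(-2817, Mul(-43, Add(7, -43))), Pow(Add(30, 4918), -1))) = Mul(-1, Mul(Add(-2817, Mul(-43, -36)), Pow(4948, -1))) = Mul(-1, Mul(Add(-2817, 1548), Rational(1, 4948))) = Mul(-1, Mul(-1269, Rational(1, 4948))) = Mul(-1, Rational(-1269, 4948)) = Rational(1269, 4948)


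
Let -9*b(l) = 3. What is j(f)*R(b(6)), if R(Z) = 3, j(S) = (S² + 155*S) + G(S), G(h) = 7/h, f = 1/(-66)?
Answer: -2022701/1452 ≈ -1393.0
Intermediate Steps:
b(l) = -⅓ (b(l) = -⅑*3 = -⅓)
f = -1/66 ≈ -0.015152
j(S) = S² + 7/S + 155*S (j(S) = (S² + 155*S) + 7/S = S² + 7/S + 155*S)
j(f)*R(b(6)) = ((7 + (-1/66)²*(155 - 1/66))/(-1/66))*3 = -66*(7 + (1/4356)*(10229/66))*3 = -66*(7 + 10229/287496)*3 = -66*2022701/287496*3 = -2022701/4356*3 = -2022701/1452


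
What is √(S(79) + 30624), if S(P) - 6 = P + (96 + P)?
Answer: 2*√7721 ≈ 175.74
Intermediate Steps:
S(P) = 102 + 2*P (S(P) = 6 + (P + (96 + P)) = 6 + (96 + 2*P) = 102 + 2*P)
√(S(79) + 30624) = √((102 + 2*79) + 30624) = √((102 + 158) + 30624) = √(260 + 30624) = √30884 = 2*√7721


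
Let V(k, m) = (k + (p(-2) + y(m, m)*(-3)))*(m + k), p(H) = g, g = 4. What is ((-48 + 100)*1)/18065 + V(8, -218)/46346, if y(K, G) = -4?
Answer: -44318804/418620245 ≈ -0.10587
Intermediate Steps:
p(H) = 4
V(k, m) = (16 + k)*(k + m) (V(k, m) = (k + (4 - 4*(-3)))*(m + k) = (k + (4 + 12))*(k + m) = (k + 16)*(k + m) = (16 + k)*(k + m))
((-48 + 100)*1)/18065 + V(8, -218)/46346 = ((-48 + 100)*1)/18065 + (8² + 16*8 + 16*(-218) + 8*(-218))/46346 = (52*1)*(1/18065) + (64 + 128 - 3488 - 1744)*(1/46346) = 52*(1/18065) - 5040*1/46346 = 52/18065 - 2520/23173 = -44318804/418620245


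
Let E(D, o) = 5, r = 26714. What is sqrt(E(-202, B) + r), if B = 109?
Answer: sqrt(26719) ≈ 163.46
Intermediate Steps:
sqrt(E(-202, B) + r) = sqrt(5 + 26714) = sqrt(26719)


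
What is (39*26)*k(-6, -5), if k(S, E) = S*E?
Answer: 30420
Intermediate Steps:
k(S, E) = E*S
(39*26)*k(-6, -5) = (39*26)*(-5*(-6)) = 1014*30 = 30420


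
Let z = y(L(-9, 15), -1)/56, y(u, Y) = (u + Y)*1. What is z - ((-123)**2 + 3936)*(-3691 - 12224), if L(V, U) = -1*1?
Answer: 8495745299/28 ≈ 3.0342e+8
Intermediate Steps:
L(V, U) = -1
y(u, Y) = Y + u (y(u, Y) = (Y + u)*1 = Y + u)
z = -1/28 (z = (-1 - 1)/56 = -2*1/56 = -1/28 ≈ -0.035714)
z - ((-123)**2 + 3936)*(-3691 - 12224) = -1/28 - ((-123)**2 + 3936)*(-3691 - 12224) = -1/28 - (15129 + 3936)*(-15915) = -1/28 - 19065*(-15915) = -1/28 - 1*(-303419475) = -1/28 + 303419475 = 8495745299/28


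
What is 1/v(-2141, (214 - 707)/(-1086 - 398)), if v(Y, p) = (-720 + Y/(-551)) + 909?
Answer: 551/106280 ≈ 0.0051844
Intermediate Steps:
v(Y, p) = 189 - Y/551 (v(Y, p) = (-720 + Y*(-1/551)) + 909 = (-720 - Y/551) + 909 = 189 - Y/551)
1/v(-2141, (214 - 707)/(-1086 - 398)) = 1/(189 - 1/551*(-2141)) = 1/(189 + 2141/551) = 1/(106280/551) = 551/106280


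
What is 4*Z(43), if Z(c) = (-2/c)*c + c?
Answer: 164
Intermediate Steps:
Z(c) = -2 + c
4*Z(43) = 4*(-2 + 43) = 4*41 = 164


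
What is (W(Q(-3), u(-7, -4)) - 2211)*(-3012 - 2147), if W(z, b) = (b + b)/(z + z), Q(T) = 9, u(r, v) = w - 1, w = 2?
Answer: 102653782/9 ≈ 1.1406e+7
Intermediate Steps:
u(r, v) = 1 (u(r, v) = 2 - 1 = 1)
W(z, b) = b/z (W(z, b) = (2*b)/((2*z)) = (2*b)*(1/(2*z)) = b/z)
(W(Q(-3), u(-7, -4)) - 2211)*(-3012 - 2147) = (1/9 - 2211)*(-3012 - 2147) = (1*(1/9) - 2211)*(-5159) = (1/9 - 2211)*(-5159) = -19898/9*(-5159) = 102653782/9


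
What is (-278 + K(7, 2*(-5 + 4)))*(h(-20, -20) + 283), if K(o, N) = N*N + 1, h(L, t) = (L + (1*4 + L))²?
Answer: -431067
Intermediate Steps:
h(L, t) = (4 + 2*L)² (h(L, t) = (L + (4 + L))² = (4 + 2*L)²)
K(o, N) = 1 + N² (K(o, N) = N² + 1 = 1 + N²)
(-278 + K(7, 2*(-5 + 4)))*(h(-20, -20) + 283) = (-278 + (1 + (2*(-5 + 4))²))*(4*(2 - 20)² + 283) = (-278 + (1 + (2*(-1))²))*(4*(-18)² + 283) = (-278 + (1 + (-2)²))*(4*324 + 283) = (-278 + (1 + 4))*(1296 + 283) = (-278 + 5)*1579 = -273*1579 = -431067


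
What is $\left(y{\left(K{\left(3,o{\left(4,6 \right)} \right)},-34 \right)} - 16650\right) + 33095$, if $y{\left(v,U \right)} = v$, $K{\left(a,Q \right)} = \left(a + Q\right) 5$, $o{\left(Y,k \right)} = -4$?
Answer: $16440$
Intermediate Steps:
$K{\left(a,Q \right)} = 5 Q + 5 a$ ($K{\left(a,Q \right)} = \left(Q + a\right) 5 = 5 Q + 5 a$)
$\left(y{\left(K{\left(3,o{\left(4,6 \right)} \right)},-34 \right)} - 16650\right) + 33095 = \left(\left(5 \left(-4\right) + 5 \cdot 3\right) - 16650\right) + 33095 = \left(\left(-20 + 15\right) - 16650\right) + 33095 = \left(-5 - 16650\right) + 33095 = -16655 + 33095 = 16440$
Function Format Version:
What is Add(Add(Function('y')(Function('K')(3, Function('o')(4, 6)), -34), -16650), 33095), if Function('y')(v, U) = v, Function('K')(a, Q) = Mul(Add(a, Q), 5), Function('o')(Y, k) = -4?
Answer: 16440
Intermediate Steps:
Function('K')(a, Q) = Add(Mul(5, Q), Mul(5, a)) (Function('K')(a, Q) = Mul(Add(Q, a), 5) = Add(Mul(5, Q), Mul(5, a)))
Add(Add(Function('y')(Function('K')(3, Function('o')(4, 6)), -34), -16650), 33095) = Add(Add(Add(Mul(5, -4), Mul(5, 3)), -16650), 33095) = Add(Add(Add(-20, 15), -16650), 33095) = Add(Add(-5, -16650), 33095) = Add(-16655, 33095) = 16440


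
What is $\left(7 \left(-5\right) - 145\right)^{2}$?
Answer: $32400$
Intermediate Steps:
$\left(7 \left(-5\right) - 145\right)^{2} = \left(-35 - 145\right)^{2} = \left(-180\right)^{2} = 32400$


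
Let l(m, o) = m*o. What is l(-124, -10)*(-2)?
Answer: -2480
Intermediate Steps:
l(-124, -10)*(-2) = -124*(-10)*(-2) = 1240*(-2) = -2480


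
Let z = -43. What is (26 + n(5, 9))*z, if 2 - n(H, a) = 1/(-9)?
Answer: -10879/9 ≈ -1208.8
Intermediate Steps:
n(H, a) = 19/9 (n(H, a) = 2 - 1/(-9) = 2 - (-1)/9 = 2 - 1*(-⅑) = 2 + ⅑ = 19/9)
(26 + n(5, 9))*z = (26 + 19/9)*(-43) = (253/9)*(-43) = -10879/9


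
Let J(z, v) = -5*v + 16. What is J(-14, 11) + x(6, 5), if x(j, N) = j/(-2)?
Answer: -42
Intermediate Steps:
x(j, N) = -j/2 (x(j, N) = j*(-½) = -j/2)
J(z, v) = 16 - 5*v
J(-14, 11) + x(6, 5) = (16 - 5*11) - ½*6 = (16 - 55) - 3 = -39 - 3 = -42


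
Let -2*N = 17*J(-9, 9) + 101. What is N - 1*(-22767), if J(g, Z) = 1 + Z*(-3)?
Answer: 45875/2 ≈ 22938.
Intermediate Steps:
J(g, Z) = 1 - 3*Z
N = 341/2 (N = -(17*(1 - 3*9) + 101)/2 = -(17*(1 - 27) + 101)/2 = -(17*(-26) + 101)/2 = -(-442 + 101)/2 = -½*(-341) = 341/2 ≈ 170.50)
N - 1*(-22767) = 341/2 - 1*(-22767) = 341/2 + 22767 = 45875/2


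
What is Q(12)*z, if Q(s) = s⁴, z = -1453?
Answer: -30129408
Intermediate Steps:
Q(12)*z = 12⁴*(-1453) = 20736*(-1453) = -30129408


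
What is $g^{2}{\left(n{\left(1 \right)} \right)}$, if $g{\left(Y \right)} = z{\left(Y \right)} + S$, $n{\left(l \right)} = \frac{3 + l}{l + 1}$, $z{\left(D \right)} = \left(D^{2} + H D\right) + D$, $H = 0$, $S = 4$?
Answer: $100$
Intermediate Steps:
$z{\left(D \right)} = D + D^{2}$ ($z{\left(D \right)} = \left(D^{2} + 0 D\right) + D = \left(D^{2} + 0\right) + D = D^{2} + D = D + D^{2}$)
$n{\left(l \right)} = \frac{3 + l}{1 + l}$
$g{\left(Y \right)} = 4 + Y \left(1 + Y\right)$ ($g{\left(Y \right)} = Y \left(1 + Y\right) + 4 = 4 + Y \left(1 + Y\right)$)
$g^{2}{\left(n{\left(1 \right)} \right)} = \left(4 + \frac{3 + 1}{1 + 1} \left(1 + \frac{3 + 1}{1 + 1}\right)\right)^{2} = \left(4 + \frac{1}{2} \cdot 4 \left(1 + \frac{1}{2} \cdot 4\right)\right)^{2} = \left(4 + 2 \left(1 + 2\right)\right)^{2} = \left(4 + 2 \cdot 3\right)^{2} = \left(4 + 6\right)^{2} = 10^{2} = 100$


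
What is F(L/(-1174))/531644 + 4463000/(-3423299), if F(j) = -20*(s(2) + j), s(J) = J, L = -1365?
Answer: -696458978527935/534163065638686 ≈ -1.3038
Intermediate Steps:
F(j) = -40 - 20*j (F(j) = -20*(2 + j) = -40 - 20*j)
F(L/(-1174))/531644 + 4463000/(-3423299) = (-40 - (-27300)/(-1174))/531644 + 4463000/(-3423299) = (-40 - (-27300)*(-1)/1174)*(1/531644) + 4463000*(-1/3423299) = (-40 - 20*1365/1174)*(1/531644) - 4463000/3423299 = (-40 - 13650/587)*(1/531644) - 4463000/3423299 = -37130/587*1/531644 - 4463000/3423299 = -18565/156037514 - 4463000/3423299 = -696458978527935/534163065638686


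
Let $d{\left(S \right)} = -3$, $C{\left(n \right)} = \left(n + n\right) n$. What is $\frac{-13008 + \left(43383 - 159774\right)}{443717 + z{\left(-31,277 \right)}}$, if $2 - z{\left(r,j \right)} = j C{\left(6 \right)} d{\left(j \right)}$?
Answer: $- \frac{129399}{503551} \approx -0.25697$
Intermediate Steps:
$C{\left(n \right)} = 2 n^{2}$ ($C{\left(n \right)} = 2 n n = 2 n^{2}$)
$z{\left(r,j \right)} = 2 + 216 j$ ($z{\left(r,j \right)} = 2 - j 2 \cdot 6^{2} \left(-3\right) = 2 - j 2 \cdot 36 \left(-3\right) = 2 - j 72 \left(-3\right) = 2 - 72 j \left(-3\right) = 2 - - 216 j = 2 + 216 j$)
$\frac{-13008 + \left(43383 - 159774\right)}{443717 + z{\left(-31,277 \right)}} = \frac{-13008 + \left(43383 - 159774\right)}{443717 + \left(2 + 216 \cdot 277\right)} = \frac{-13008 - 116391}{443717 + \left(2 + 59832\right)} = - \frac{129399}{443717 + 59834} = - \frac{129399}{503551}$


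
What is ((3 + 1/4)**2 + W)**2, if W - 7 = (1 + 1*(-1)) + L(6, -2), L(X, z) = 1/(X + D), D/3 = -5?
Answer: 6315169/20736 ≈ 304.55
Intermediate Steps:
D = -15 (D = 3*(-5) = -15)
L(X, z) = 1/(-15 + X) (L(X, z) = 1/(X - 15) = 1/(-15 + X))
W = 62/9 (W = 7 + ((1 + 1*(-1)) + 1/(-15 + 6)) = 7 + ((1 - 1) + 1/(-9)) = 7 + (0 - 1/9) = 7 - 1/9 = 62/9 ≈ 6.8889)
((3 + 1/4)**2 + W)**2 = ((3 + 1/4)**2 + 62/9)**2 = ((13/4)**2 + 62/9)**2 = (169/16 + 62/9)**2 = (2513/144)**2 = 6315169/20736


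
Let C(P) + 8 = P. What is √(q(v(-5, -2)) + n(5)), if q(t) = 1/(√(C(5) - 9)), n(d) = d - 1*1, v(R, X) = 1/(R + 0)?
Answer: √(144 - 6*I*√3)/6 ≈ 2.0013 - 0.072122*I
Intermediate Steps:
v(R, X) = 1/R
C(P) = -8 + P
n(d) = -1 + d (n(d) = d - 1 = -1 + d)
q(t) = -I*√3/6 (q(t) = 1/(√((-8 + 5) - 9)) = 1/(√(-3 - 9)) = 1/(√(-12)) = 1/(2*I*√3) = -I*√3/6)
√(q(v(-5, -2)) + n(5)) = √(-I*√3/6 + (-1 + 5)) = √(-I*√3/6 + 4) = √(4 - I*√3/6)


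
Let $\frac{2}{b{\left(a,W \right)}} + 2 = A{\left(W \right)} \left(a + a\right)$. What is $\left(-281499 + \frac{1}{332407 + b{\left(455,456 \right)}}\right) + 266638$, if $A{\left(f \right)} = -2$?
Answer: $- \frac{4500249273225}{302822776} \approx -14861.0$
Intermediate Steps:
$b{\left(a,W \right)} = \frac{2}{-2 - 4 a}$ ($b{\left(a,W \right)} = \frac{2}{-2 - 2 \left(a + a\right)} = \frac{2}{-2 - 2 \cdot 2 a} = \frac{2}{-2 - 4 a}$)
$\left(-281499 + \frac{1}{332407 + b{\left(455,456 \right)}}\right) + 266638 = \left(-281499 + \frac{1}{332407 + \frac{1}{-1 - 910}}\right) + 266638 = \left(-281499 + \frac{1}{332407 + \frac{1}{-911}}\right) + 266638 = \left(-281499 + \frac{1}{332407 - \frac{1}{911}}\right) + 266638 = \left(-281499 + \frac{1}{\frac{302822776}{911}}\right) + 266638 = \left(-281499 + \frac{911}{302822776}\right) + 266638 = - \frac{85244308620313}{302822776} + 266638 = - \frac{4500249273225}{302822776}$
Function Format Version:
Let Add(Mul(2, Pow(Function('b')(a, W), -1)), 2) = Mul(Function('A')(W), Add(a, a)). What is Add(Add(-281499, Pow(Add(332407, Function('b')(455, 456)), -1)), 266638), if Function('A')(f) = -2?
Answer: Rational(-4500249273225, 302822776) ≈ -14861.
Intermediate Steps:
Function('b')(a, W) = Mul(2, Pow(Add(-2, Mul(-4, a)), -1)) (Function('b')(a, W) = Mul(2, Pow(Add(-2, Mul(-2, Add(a, a))), -1)) = Mul(2, Pow(Add(-2, Mul(-2, Mul(2, a))), -1)) = Mul(2, Pow(Add(-2, Mul(-4, a)), -1)))
Add(Add(-281499, Pow(Add(332407, Function('b')(455, 456)), -1)), 266638) = Add(Add(-281499, Pow(Add(332407, Pow(Add(-1, Mul(-2, 455)), -1)), -1)), 266638) = Add(Add(-281499, Pow(Add(332407, Pow(Add(-1, -910), -1)), -1)), 266638) = Add(Add(-281499, Pow(Add(332407, Pow(-911, -1)), -1)), 266638) = Add(Add(-281499, Pow(Add(332407, Rational(-1, 911)), -1)), 266638) = Add(Add(-281499, Pow(Rational(302822776, 911), -1)), 266638) = Add(Add(-281499, Rational(911, 302822776)), 266638) = Add(Rational(-85244308620313, 302822776), 266638) = Rational(-4500249273225, 302822776)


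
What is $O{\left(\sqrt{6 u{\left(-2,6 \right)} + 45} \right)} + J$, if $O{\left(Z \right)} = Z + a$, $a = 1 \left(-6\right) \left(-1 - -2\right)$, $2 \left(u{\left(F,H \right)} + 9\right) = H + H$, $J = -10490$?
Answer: $-10496 + 3 \sqrt{3} \approx -10491.0$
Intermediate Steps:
$u{\left(F,H \right)} = -9 + H$ ($u{\left(F,H \right)} = -9 + \frac{H + H}{2} = -9 + \frac{2 H}{2} = -9 + H$)
$a = -6$ ($a = - 6 \left(-1 + 2\right) = \left(-6\right) 1 = -6$)
$O{\left(Z \right)} = -6 + Z$ ($O{\left(Z \right)} = Z - 6 = -6 + Z$)
$O{\left(\sqrt{6 u{\left(-2,6 \right)} + 45} \right)} + J = \left(-6 + \sqrt{6 \left(-9 + 6\right) + 45}\right) - 10490 = \left(-6 + \sqrt{6 \left(-3\right) + 45}\right) - 10490 = \left(-6 + \sqrt{-18 + 45}\right) - 10490 = \left(-6 + \sqrt{27}\right) - 10490 = \left(-6 + 3 \sqrt{3}\right) - 10490 = -10496 + 3 \sqrt{3}$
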